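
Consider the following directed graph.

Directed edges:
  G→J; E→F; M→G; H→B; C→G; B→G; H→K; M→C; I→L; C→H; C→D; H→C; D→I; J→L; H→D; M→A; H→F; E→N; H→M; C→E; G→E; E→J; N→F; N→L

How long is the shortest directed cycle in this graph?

For each vertex v, BFS finds the shortest path from v back to v.
The shortest such closed walk is C → H → C, length 2.

2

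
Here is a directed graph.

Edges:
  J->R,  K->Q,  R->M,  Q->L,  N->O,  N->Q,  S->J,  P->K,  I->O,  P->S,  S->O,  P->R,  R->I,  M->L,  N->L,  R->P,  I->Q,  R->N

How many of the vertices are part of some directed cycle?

A vertex is on a directed cycle iff it belongs to a strongly connected component of size ≥ 2 (or has a self-loop).
The vertices on cycles are {J, P, R, S} — 4 in total.

4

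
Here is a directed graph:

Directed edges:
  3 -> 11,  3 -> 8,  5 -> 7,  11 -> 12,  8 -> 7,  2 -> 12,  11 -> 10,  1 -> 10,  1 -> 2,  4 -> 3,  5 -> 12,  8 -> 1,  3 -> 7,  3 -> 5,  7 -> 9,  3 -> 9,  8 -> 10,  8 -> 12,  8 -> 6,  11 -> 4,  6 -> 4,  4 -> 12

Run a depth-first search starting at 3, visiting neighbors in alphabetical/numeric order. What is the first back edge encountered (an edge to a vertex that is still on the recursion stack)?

4→3

DFS from 3 (visiting neighbors in alphabetical/numeric order); mark gray on enter, black on exit:
3 gray
  5 gray
    7 gray
      9 gray
      9 black
    7 black
    12 gray
    12 black
  5 black
  3→7: 7 black — skip
  8 gray
    1 gray
      2 gray
        2→12: 12 black — skip
      2 black
      10 gray
      10 black
    1 black
    6 gray
      4 gray
        4→3: 3 is gray → back edge
First back edge: 4 → 3.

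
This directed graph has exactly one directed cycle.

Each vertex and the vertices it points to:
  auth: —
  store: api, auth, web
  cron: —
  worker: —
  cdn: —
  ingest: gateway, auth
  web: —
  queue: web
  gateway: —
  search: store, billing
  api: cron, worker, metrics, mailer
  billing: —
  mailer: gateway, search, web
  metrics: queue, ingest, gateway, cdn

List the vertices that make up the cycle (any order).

DFS with gray/black marking from api:
api gray
  cron gray
  cron black
  worker gray
  worker black
  metrics gray
    queue gray
      web gray
      web black
    queue black
    ingest gray
      gateway gray
      gateway black
      auth gray
      auth black
    ingest black
    metrics→gateway: gateway black — skip
    cdn gray
    cdn black
  metrics black
  mailer gray
    mailer→gateway: gateway black — skip
    search gray
      store gray
        store→api: api is gray → back edge
Back edge closes the cycle api → mailer → search → store → api; its vertices are {api, store, mailer, search}.

api, store, mailer, search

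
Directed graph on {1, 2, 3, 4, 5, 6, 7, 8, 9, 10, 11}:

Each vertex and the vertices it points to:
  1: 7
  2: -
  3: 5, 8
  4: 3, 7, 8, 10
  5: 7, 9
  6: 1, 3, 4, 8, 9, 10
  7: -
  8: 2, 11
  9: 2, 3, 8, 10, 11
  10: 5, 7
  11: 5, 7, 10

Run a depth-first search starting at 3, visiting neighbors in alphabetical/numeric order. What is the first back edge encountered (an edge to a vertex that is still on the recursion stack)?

DFS from 3 (visiting neighbors in alphabetical/numeric order); mark gray on enter, black on exit:
3 gray
  5 gray
    7 gray
    7 black
    9 gray
      2 gray
      2 black
      9→3: 3 is gray → back edge
First back edge: 9 → 3.

9->3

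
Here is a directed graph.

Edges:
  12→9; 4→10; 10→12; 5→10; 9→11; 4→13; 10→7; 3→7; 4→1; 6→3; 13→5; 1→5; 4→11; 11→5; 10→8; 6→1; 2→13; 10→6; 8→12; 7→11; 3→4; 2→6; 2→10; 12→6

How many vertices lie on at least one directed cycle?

A vertex is on a directed cycle iff it belongs to a strongly connected component of size ≥ 2 (or has a self-loop).
The vertices on cycles are {1, 3, 4, 5, 6, 7, 8, 9, 10, 11, 12, 13} — 12 in total.

12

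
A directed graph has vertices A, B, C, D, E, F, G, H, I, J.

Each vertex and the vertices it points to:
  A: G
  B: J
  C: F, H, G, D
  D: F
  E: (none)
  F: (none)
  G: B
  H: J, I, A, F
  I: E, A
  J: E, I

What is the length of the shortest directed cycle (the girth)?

For each vertex v, BFS finds the shortest path from v back to v.
The shortest such closed walk is A → G → B → J → I → A, length 5.

5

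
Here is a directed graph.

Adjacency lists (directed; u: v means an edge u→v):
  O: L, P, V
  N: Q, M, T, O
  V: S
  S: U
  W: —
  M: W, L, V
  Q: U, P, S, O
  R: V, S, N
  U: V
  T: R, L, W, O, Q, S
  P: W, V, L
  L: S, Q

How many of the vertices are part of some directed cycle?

10

A vertex is on a directed cycle iff it belongs to a strongly connected component of size ≥ 2 (or has a self-loop).
The vertices on cycles are {L, N, O, P, Q, R, S, T, U, V} — 10 in total.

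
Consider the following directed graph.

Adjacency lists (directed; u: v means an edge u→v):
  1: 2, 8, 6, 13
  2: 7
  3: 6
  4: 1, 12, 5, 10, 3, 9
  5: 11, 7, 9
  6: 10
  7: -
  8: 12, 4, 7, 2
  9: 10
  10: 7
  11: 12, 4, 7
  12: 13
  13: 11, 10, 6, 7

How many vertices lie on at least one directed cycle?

7

A vertex is on a directed cycle iff it belongs to a strongly connected component of size ≥ 2 (or has a self-loop).
The vertices on cycles are {1, 4, 5, 8, 11, 12, 13} — 7 in total.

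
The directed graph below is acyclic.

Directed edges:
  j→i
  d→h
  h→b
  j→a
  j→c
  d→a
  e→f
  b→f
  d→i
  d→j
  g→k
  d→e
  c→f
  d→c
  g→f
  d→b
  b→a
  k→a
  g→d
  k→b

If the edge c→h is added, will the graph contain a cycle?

Adding c→h creates a cycle iff h can already reach c.
Explore from h: no path reaches c. The graph stays acyclic.

No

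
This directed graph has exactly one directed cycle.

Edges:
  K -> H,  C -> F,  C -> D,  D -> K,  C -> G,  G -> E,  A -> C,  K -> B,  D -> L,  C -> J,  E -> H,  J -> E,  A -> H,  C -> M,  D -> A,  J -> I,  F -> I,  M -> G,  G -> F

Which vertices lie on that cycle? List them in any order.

DFS with gray/black marking from D:
D gray
  K gray
    B gray
    B black
    H gray
    H black
  K black
  A gray
    A→H: H black — skip
    C gray
      M gray
        G gray
          E gray
            E→H: H black — skip
          E black
          F gray
            I gray
            I black
          F black
        G black
      M black
      C→G: G black — skip
      C→F: F black — skip
      C→D: D is gray → back edge
Back edge closes the cycle D → A → C → D; its vertices are {A, C, D}.

A, C, D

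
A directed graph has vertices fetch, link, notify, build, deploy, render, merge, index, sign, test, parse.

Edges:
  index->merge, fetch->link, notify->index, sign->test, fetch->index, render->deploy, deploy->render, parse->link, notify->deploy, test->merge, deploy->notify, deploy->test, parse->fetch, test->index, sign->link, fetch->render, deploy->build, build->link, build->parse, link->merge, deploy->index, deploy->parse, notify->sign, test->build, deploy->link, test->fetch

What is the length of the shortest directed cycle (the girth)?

2

For each vertex v, BFS finds the shortest path from v back to v.
The shortest such closed walk is notify → deploy → notify, length 2.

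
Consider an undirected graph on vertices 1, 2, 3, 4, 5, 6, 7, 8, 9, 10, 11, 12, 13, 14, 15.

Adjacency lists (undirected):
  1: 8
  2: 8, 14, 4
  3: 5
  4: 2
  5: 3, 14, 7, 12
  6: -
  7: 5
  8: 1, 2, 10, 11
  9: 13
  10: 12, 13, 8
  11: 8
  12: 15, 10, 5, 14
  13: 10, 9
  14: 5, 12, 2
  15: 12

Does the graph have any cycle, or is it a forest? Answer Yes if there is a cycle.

Yes

DFS, tracking each vertex's parent; an edge to a visited non-parent vertex closes a cycle.
Start from 13:
visit 13 (parent –)
  visit 10 (parent 13)
    visit 12 (parent 10)
      visit 15 (parent 12)
        15–12: parent, skip
      12–10: parent, skip
      visit 5 (parent 12)
        visit 3 (parent 5)
          3–5: parent, skip
        visit 14 (parent 5)
          14–5: parent, skip
          14–12: 12 visited and ≠ parent → cycle
Cycle: 12 – 5 – 14 – 12.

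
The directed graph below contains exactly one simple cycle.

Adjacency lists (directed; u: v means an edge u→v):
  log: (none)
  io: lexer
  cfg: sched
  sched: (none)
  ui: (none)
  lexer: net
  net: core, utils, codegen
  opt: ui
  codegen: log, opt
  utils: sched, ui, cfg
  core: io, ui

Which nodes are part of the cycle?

io, net, core, lexer

DFS with gray/black marking from net:
net gray
  core gray
    io gray
      lexer gray
        lexer→net: net is gray → back edge
Back edge closes the cycle net → core → io → lexer → net; its vertices are {io, net, core, lexer}.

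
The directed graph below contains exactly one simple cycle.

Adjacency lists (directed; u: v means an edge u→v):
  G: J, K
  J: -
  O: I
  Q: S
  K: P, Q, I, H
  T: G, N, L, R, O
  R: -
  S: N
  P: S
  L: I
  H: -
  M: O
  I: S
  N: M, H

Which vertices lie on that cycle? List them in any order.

DFS with gray/black marking from N:
N gray
  M gray
    O gray
      I gray
        S gray
          S→N: N is gray → back edge
Back edge closes the cycle N → M → O → I → S → N; its vertices are {I, M, N, O, S}.

I, M, N, O, S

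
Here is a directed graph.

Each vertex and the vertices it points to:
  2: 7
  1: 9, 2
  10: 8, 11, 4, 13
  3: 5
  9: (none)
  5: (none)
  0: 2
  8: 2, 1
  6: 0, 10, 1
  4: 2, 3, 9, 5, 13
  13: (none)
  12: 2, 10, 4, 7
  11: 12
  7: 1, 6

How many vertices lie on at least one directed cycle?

10

A vertex is on a directed cycle iff it belongs to a strongly connected component of size ≥ 2 (or has a self-loop).
The vertices on cycles are {0, 1, 2, 4, 6, 7, 8, 10, 11, 12} — 10 in total.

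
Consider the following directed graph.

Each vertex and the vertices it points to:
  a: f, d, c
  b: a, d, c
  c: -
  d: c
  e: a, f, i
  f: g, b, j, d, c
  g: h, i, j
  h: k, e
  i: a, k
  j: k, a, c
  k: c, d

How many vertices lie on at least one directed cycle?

A vertex is on a directed cycle iff it belongs to a strongly connected component of size ≥ 2 (or has a self-loop).
The vertices on cycles are {a, b, e, f, g, h, i, j} — 8 in total.

8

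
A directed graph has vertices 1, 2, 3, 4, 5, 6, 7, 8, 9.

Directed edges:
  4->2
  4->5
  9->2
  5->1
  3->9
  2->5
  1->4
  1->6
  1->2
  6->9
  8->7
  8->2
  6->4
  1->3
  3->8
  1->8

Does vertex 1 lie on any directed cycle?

Yes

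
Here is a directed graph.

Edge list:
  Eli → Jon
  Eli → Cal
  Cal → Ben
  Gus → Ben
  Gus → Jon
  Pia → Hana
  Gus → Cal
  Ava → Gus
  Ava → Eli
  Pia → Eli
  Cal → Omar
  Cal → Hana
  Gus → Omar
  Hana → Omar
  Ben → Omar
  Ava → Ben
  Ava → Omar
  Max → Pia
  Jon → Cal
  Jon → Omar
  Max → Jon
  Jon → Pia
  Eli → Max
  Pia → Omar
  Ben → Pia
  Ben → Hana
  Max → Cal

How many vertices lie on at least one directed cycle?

6

A vertex is on a directed cycle iff it belongs to a strongly connected component of size ≥ 2 (or has a self-loop).
The vertices on cycles are {Ben, Cal, Eli, Jon, Max, Pia} — 6 in total.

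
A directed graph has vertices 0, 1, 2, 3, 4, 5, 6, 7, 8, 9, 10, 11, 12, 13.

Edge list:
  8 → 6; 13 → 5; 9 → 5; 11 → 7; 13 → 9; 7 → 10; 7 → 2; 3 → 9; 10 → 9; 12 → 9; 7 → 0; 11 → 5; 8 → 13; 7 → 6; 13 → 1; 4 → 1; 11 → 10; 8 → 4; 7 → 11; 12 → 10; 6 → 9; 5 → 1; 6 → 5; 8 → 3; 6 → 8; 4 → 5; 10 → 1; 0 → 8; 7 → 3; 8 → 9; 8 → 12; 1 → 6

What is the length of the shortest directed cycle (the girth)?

For each vertex v, BFS finds the shortest path from v back to v.
The shortest such closed walk is 7 → 11 → 7, length 2.

2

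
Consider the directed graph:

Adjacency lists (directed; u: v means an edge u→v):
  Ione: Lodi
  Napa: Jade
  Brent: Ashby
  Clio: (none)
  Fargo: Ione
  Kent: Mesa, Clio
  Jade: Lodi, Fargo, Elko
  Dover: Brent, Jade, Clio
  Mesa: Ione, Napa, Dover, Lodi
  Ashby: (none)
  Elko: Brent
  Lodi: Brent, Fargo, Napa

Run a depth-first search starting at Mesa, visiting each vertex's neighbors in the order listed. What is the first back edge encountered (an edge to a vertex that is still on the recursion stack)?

Fargo->Ione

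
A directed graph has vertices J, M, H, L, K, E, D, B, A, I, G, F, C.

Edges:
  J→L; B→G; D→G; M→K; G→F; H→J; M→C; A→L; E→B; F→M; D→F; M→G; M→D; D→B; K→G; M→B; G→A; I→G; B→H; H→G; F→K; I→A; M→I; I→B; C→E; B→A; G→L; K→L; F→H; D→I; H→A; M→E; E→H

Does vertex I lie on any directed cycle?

I is on a cycle iff I can reach itself via ≥1 edge.
I → G → F → M → I — yes.

Yes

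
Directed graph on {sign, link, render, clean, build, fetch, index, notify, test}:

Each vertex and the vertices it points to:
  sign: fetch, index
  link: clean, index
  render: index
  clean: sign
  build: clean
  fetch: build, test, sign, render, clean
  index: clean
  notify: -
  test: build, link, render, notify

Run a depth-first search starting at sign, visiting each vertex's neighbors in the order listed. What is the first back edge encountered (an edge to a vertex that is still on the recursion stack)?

DFS from sign (visiting each vertex's neighbors in the order listed); mark gray on enter, black on exit:
sign gray
  fetch gray
    build gray
      clean gray
        clean→sign: sign is gray → back edge
First back edge: clean → sign.

clean→sign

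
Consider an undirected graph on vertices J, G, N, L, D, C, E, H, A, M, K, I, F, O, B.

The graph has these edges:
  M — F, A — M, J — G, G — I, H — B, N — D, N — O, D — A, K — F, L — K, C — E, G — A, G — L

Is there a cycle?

Yes

DFS, tracking each vertex's parent; an edge to a visited non-parent vertex closes a cycle.
Start from H:
visit H (parent –)
  visit B (parent H)
    B–H: parent, skip
visit J (parent –)
  visit G (parent J)
    visit A (parent G)
      visit D (parent A)
        D–A: parent, skip
        visit N (parent D)
          N–D: parent, skip
          visit O (parent N)
            O–N: parent, skip
      A–G: parent, skip
      visit M (parent A)
        visit F (parent M)
          F–M: parent, skip
          visit K (parent F)
            visit L (parent K)
              L–K: parent, skip
              L–G: G visited and ≠ parent → cycle
Cycle: G – A – M – F – K – L – G.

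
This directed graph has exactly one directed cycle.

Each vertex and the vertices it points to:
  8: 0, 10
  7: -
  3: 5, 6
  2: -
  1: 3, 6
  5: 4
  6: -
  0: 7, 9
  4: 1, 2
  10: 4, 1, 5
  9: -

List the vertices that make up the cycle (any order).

DFS with gray/black marking from 4:
4 gray
  1 gray
    3 gray
      5 gray
        5→4: 4 is gray → back edge
Back edge closes the cycle 4 → 1 → 3 → 5 → 4; its vertices are {1, 3, 4, 5}.

1, 3, 4, 5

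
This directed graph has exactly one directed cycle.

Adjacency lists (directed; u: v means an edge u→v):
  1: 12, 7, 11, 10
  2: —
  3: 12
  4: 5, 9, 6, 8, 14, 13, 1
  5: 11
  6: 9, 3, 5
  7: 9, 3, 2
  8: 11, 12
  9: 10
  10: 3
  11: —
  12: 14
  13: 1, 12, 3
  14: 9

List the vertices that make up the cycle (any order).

3, 9, 10, 12, 14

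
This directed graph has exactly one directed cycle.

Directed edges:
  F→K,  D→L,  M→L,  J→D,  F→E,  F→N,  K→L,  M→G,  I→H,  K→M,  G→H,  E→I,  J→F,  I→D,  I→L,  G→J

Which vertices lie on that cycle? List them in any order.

F, G, J, K, M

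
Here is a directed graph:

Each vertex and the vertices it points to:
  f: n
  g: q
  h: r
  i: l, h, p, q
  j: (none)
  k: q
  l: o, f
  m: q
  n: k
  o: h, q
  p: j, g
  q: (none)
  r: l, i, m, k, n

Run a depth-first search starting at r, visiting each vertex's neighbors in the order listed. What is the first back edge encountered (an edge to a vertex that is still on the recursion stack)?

h->r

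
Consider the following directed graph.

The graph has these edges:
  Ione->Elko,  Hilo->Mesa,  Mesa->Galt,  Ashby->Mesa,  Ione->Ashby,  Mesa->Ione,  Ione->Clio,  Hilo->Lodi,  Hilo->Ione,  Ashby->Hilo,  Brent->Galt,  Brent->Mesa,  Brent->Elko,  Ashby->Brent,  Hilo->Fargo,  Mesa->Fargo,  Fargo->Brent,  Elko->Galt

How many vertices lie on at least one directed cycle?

6

A vertex is on a directed cycle iff it belongs to a strongly connected component of size ≥ 2 (or has a self-loop).
The vertices on cycles are {Hilo, Ione, Mesa, Ashby, Brent, Fargo} — 6 in total.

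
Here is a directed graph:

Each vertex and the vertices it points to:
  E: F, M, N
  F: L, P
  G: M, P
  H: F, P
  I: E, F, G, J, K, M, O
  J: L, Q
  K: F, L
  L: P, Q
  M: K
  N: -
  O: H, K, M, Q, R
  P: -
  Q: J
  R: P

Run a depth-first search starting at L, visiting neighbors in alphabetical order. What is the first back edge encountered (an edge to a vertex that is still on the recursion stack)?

J->L

DFS from L (visiting neighbors in alphabetical order); mark gray on enter, black on exit:
L gray
  P gray
  P black
  Q gray
    J gray
      J→L: L is gray → back edge
First back edge: J → L.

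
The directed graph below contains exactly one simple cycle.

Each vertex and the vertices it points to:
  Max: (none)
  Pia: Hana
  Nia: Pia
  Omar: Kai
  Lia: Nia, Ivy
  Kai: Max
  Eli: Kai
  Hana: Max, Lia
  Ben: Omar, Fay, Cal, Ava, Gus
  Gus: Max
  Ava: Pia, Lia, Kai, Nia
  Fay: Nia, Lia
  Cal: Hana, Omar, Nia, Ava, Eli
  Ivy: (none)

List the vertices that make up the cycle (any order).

Lia, Nia, Pia, Hana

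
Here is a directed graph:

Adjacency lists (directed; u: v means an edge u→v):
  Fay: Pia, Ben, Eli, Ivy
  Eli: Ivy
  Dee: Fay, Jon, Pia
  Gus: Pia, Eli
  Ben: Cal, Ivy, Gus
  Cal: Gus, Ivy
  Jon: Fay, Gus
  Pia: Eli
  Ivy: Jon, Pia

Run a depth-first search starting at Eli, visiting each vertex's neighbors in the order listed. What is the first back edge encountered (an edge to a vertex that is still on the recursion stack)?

Pia→Eli

DFS from Eli (visiting each vertex's neighbors in the order listed); mark gray on enter, black on exit:
Eli gray
  Ivy gray
    Jon gray
      Fay gray
        Pia gray
          Pia→Eli: Eli is gray → back edge
First back edge: Pia → Eli.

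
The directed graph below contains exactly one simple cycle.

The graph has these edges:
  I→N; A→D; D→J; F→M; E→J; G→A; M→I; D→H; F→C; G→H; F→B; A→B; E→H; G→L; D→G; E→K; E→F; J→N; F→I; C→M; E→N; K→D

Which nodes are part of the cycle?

A, D, G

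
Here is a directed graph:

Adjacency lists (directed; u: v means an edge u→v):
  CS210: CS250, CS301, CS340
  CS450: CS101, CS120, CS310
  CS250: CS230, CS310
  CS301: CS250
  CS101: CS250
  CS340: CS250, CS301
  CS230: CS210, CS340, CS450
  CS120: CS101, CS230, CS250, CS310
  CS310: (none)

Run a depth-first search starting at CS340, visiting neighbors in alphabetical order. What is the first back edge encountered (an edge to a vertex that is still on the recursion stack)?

DFS from CS340 (visiting neighbors in alphabetical order); mark gray on enter, black on exit:
CS340 gray
  CS250 gray
    CS230 gray
      CS210 gray
        CS210→CS250: CS250 is gray → back edge
First back edge: CS210 → CS250.

CS210→CS250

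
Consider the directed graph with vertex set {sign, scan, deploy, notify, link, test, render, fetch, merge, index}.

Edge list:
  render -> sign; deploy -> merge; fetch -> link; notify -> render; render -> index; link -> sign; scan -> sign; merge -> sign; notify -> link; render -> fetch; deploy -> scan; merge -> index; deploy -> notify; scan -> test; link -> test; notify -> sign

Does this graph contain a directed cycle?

No

DFS with white/gray/black marking, starting from link:
link gray
  sign gray
  sign black
  test gray
  test black
link black
scan gray
  scan→sign: sign black — skip
  scan→test: test black — skip
scan black
deploy gray
  notify gray
    render gray
      fetch gray
        fetch→link: link black — skip
      fetch black
      render→sign: sign black — skip
      index gray
      index black
    render black
    notify→link: link black — skip
    notify→sign: sign black — skip
  notify black
  deploy→scan: scan black — skip
  merge gray
    merge→sign: sign black — skip
    merge→index: index black — skip
  merge black
deploy black
Every edge goes to a white or black vertex — no back edge, so the graph is acyclic.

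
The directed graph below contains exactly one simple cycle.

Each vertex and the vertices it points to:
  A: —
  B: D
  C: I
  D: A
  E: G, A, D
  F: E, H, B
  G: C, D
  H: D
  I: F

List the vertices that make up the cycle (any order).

C, E, F, G, I

DFS with gray/black marking from I:
I gray
  F gray
    E gray
      G gray
        C gray
          C→I: I is gray → back edge
Back edge closes the cycle I → F → E → G → C → I; its vertices are {C, E, F, G, I}.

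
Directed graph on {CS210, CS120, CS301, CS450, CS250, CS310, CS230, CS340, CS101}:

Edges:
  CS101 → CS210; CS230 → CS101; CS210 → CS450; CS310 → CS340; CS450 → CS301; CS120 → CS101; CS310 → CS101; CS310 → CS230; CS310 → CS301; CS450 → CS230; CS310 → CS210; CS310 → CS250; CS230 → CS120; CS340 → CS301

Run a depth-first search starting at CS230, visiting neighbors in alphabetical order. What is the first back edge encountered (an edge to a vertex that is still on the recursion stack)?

DFS from CS230 (visiting neighbors in alphabetical order); mark gray on enter, black on exit:
CS230 gray
  CS101 gray
    CS210 gray
      CS450 gray
        CS450→CS230: CS230 is gray → back edge
First back edge: CS450 → CS230.

CS450→CS230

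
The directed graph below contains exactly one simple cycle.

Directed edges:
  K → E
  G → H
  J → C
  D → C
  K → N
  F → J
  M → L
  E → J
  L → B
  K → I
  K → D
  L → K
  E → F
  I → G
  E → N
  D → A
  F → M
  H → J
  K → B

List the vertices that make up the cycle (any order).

E, F, K, L, M

DFS with gray/black marking from L:
L gray
  B gray
  B black
  K gray
    I gray
      G gray
        H gray
          J gray
            C gray
            C black
          J black
        H black
      G black
    I black
    E gray
      N gray
      N black
      E→J: J black — skip
      F gray
        M gray
          M→L: L is gray → back edge
Back edge closes the cycle L → K → E → F → M → L; its vertices are {E, F, K, L, M}.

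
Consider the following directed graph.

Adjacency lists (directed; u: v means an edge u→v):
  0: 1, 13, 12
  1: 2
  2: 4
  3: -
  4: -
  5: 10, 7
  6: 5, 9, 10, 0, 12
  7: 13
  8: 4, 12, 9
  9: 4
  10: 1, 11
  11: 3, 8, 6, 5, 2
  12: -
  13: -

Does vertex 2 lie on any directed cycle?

2 lies on a cycle iff there is a path from 2 back to itself.
Exploring from 2, it never reaches itself; equivalently, its strongly connected component is a singleton.

No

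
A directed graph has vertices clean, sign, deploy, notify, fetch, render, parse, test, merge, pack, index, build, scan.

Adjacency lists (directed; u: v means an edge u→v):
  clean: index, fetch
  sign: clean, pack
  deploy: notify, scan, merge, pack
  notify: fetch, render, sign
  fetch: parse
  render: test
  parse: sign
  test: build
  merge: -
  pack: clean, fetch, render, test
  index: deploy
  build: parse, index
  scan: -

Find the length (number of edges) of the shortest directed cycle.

4

For each vertex v, BFS finds the shortest path from v back to v.
The shortest such closed walk is deploy → pack → clean → index → deploy, length 4.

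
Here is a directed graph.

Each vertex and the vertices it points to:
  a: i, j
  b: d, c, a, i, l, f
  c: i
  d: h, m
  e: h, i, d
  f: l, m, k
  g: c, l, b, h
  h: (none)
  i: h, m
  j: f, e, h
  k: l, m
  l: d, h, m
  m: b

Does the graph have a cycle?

DFS with white/gray/black marking, starting from g:
g gray
  c gray
    i gray
      h gray
      h black
      m gray
        b gray
          d gray
            d→h: h black — skip
            d→m: m is gray → back edge
Back edge found, so a cycle exists: m → b → d → m.

Yes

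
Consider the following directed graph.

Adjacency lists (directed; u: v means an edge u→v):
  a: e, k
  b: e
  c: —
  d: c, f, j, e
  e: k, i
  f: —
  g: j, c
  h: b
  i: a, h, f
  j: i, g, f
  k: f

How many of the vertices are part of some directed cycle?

7

A vertex is on a directed cycle iff it belongs to a strongly connected component of size ≥ 2 (or has a self-loop).
The vertices on cycles are {a, b, e, g, h, i, j} — 7 in total.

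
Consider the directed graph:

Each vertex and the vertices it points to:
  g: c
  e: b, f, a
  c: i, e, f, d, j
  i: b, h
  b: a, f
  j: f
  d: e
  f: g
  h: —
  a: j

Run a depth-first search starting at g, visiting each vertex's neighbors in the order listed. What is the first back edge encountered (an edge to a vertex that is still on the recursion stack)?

DFS from g (visiting each vertex's neighbors in the order listed); mark gray on enter, black on exit:
g gray
  c gray
    i gray
      b gray
        a gray
          j gray
            f gray
              f→g: g is gray → back edge
First back edge: f → g.

f->g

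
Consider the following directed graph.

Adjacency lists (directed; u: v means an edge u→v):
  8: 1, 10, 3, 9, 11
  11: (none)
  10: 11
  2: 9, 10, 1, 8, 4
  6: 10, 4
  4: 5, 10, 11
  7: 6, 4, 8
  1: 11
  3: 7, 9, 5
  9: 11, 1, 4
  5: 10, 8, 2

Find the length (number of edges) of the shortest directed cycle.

For each vertex v, BFS finds the shortest path from v back to v.
The shortest such closed walk is 3 → 7 → 8 → 3, length 3.

3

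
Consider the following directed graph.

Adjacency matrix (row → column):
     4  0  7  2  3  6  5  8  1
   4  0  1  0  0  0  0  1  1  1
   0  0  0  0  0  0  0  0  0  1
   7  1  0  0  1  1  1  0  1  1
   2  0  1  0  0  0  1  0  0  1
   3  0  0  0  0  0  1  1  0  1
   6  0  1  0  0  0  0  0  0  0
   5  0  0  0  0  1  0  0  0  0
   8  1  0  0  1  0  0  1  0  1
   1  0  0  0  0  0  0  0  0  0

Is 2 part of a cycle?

No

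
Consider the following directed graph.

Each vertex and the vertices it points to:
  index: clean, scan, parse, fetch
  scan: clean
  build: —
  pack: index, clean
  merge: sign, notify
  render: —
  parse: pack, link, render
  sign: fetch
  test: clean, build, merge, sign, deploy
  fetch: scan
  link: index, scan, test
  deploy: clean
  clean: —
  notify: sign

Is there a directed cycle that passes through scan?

scan lies on a cycle iff there is a path from scan back to itself.
Exploring from scan, it never reaches itself; equivalently, its strongly connected component is a singleton.

No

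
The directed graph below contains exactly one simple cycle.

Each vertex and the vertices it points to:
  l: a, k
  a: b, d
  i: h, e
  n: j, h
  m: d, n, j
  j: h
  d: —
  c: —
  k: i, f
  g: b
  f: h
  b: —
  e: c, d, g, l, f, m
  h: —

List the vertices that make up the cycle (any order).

e, i, k, l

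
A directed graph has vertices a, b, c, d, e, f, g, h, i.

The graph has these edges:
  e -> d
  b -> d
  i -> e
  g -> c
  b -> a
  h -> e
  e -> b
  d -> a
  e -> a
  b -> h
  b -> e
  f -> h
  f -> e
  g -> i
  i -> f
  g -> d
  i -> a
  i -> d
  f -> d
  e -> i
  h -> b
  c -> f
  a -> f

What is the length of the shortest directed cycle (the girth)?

For each vertex v, BFS finds the shortest path from v back to v.
The shortest such closed walk is i → e → i, length 2.

2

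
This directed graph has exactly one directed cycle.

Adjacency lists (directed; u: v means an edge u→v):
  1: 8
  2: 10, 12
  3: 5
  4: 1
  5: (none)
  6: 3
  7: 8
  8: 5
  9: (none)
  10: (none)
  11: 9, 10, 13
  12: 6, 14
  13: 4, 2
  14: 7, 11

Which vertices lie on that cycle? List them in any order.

2, 11, 12, 13, 14

DFS with gray/black marking from 11:
11 gray
  9 gray
  9 black
  10 gray
  10 black
  13 gray
    4 gray
      1 gray
        8 gray
          5 gray
          5 black
        8 black
      1 black
    4 black
    2 gray
      2→10: 10 black — skip
      12 gray
        6 gray
          3 gray
            3→5: 5 black — skip
          3 black
        6 black
        14 gray
          7 gray
            7→8: 8 black — skip
          7 black
          14→11: 11 is gray → back edge
Back edge closes the cycle 11 → 13 → 2 → 12 → 14 → 11; its vertices are {2, 11, 12, 13, 14}.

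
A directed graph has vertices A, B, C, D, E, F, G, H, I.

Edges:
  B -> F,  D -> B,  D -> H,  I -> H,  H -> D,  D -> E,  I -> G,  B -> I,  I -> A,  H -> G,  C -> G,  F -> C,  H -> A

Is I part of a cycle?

I is on a cycle iff I can reach itself via ≥1 edge.
I → H → D → B → I — yes.

Yes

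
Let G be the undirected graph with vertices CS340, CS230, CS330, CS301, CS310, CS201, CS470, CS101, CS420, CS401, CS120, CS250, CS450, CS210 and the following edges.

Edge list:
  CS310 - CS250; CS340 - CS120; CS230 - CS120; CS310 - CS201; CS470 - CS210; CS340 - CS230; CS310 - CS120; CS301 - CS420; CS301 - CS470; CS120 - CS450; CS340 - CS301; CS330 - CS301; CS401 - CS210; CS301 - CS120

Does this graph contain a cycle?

Yes

DFS, tracking each vertex's parent; an edge to a visited non-parent vertex closes a cycle.
Start from CS420:
visit CS420 (parent –)
  visit CS301 (parent CS420)
    CS301–CS420: parent, skip
    visit CS330 (parent CS301)
      CS330–CS301: parent, skip
    visit CS470 (parent CS301)
      visit CS210 (parent CS470)
        visit CS401 (parent CS210)
          CS401–CS210: parent, skip
        CS210–CS470: parent, skip
      CS470–CS301: parent, skip
    visit CS340 (parent CS301)
      CS340–CS301: parent, skip
      visit CS120 (parent CS340)
        visit CS450 (parent CS120)
          CS450–CS120: parent, skip
        CS120–CS301: CS301 visited and ≠ parent → cycle
Cycle: CS301 – CS340 – CS120 – CS301.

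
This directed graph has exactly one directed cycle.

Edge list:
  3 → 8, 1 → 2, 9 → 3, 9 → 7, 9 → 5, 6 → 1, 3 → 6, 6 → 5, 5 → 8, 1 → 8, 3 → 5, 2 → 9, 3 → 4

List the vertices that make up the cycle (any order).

1, 2, 3, 6, 9

DFS with gray/black marking from 9:
9 gray
  7 gray
  7 black
  5 gray
    8 gray
    8 black
  5 black
  3 gray
    4 gray
    4 black
    6 gray
      1 gray
        1→8: 8 black — skip
        2 gray
          2→9: 9 is gray → back edge
Back edge closes the cycle 9 → 3 → 6 → 1 → 2 → 9; its vertices are {1, 2, 3, 6, 9}.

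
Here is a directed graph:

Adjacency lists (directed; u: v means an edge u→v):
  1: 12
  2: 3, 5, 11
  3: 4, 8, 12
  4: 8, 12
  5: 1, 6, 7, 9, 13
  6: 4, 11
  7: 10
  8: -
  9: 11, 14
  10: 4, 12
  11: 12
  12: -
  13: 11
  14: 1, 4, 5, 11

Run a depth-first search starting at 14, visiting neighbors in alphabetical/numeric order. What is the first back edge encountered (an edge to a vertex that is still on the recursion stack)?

9->14

DFS from 14 (visiting neighbors in alphabetical/numeric order); mark gray on enter, black on exit:
14 gray
  1 gray
    12 gray
    12 black
  1 black
  4 gray
    8 gray
    8 black
    4→12: 12 black — skip
  4 black
  5 gray
    5→1: 1 black — skip
    6 gray
      6→4: 4 black — skip
      11 gray
        11→12: 12 black — skip
      11 black
    6 black
    7 gray
      10 gray
        10→4: 4 black — skip
        10→12: 12 black — skip
      10 black
    7 black
    9 gray
      9→11: 11 black — skip
      9→14: 14 is gray → back edge
First back edge: 9 → 14.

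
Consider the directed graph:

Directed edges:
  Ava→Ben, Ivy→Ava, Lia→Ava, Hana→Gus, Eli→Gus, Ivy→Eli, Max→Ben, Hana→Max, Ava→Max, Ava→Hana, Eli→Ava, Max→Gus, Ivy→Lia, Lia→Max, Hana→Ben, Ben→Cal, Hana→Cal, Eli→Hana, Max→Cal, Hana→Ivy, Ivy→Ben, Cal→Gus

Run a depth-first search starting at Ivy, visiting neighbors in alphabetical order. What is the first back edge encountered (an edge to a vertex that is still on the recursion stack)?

DFS from Ivy (visiting neighbors in alphabetical order); mark gray on enter, black on exit:
Ivy gray
  Ava gray
    Ben gray
      Cal gray
        Gus gray
        Gus black
      Cal black
    Ben black
    Hana gray
      Hana→Ben: Ben black — skip
      Hana→Cal: Cal black — skip
      Hana→Gus: Gus black — skip
      Hana→Ivy: Ivy is gray → back edge
First back edge: Hana → Ivy.

Hana→Ivy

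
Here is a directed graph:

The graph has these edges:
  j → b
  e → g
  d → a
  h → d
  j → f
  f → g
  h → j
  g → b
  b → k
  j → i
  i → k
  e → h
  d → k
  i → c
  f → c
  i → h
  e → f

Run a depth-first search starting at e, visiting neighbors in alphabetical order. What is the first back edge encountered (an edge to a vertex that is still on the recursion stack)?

i->h

DFS from e (visiting neighbors in alphabetical order); mark gray on enter, black on exit:
e gray
  f gray
    c gray
    c black
    g gray
      b gray
        k gray
        k black
      b black
    g black
  f black
  e→g: g black — skip
  h gray
    d gray
      a gray
      a black
      d→k: k black — skip
    d black
    j gray
      j→b: b black — skip
      j→f: f black — skip
      i gray
        i→c: c black — skip
        i→h: h is gray → back edge
First back edge: i → h.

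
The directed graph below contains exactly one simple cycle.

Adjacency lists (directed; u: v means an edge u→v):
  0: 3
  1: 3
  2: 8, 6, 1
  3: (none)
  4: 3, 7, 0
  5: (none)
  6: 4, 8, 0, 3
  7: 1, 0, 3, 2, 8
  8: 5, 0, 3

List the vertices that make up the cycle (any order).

2, 4, 6, 7

DFS with gray/black marking from 4:
4 gray
  3 gray
  3 black
  7 gray
    1 gray
      1→3: 3 black — skip
    1 black
    0 gray
      0→3: 3 black — skip
    0 black
    7→3: 3 black — skip
    2 gray
      8 gray
        5 gray
        5 black
        8→0: 0 black — skip
        8→3: 3 black — skip
      8 black
      6 gray
        6→4: 4 is gray → back edge
Back edge closes the cycle 4 → 7 → 2 → 6 → 4; its vertices are {2, 4, 6, 7}.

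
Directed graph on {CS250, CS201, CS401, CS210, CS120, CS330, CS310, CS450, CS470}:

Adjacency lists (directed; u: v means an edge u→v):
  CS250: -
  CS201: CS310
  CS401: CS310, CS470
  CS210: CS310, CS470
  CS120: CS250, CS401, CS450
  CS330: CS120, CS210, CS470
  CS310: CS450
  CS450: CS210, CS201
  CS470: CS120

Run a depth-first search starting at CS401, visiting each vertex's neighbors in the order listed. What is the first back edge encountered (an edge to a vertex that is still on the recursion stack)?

DFS from CS401 (visiting each vertex's neighbors in the order listed); mark gray on enter, black on exit:
CS401 gray
  CS310 gray
    CS450 gray
      CS210 gray
        CS210→CS310: CS310 is gray → back edge
First back edge: CS210 → CS310.

CS210->CS310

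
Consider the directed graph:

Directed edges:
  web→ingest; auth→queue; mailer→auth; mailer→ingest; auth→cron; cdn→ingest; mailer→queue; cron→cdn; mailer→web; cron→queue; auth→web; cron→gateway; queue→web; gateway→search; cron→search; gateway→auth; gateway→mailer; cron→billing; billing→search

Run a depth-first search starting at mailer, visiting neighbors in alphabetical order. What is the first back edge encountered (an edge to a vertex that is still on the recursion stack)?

DFS from mailer (visiting neighbors in alphabetical order); mark gray on enter, black on exit:
mailer gray
  auth gray
    cron gray
      billing gray
        search gray
        search black
      billing black
      cdn gray
        ingest gray
        ingest black
      cdn black
      gateway gray
        gateway→auth: auth is gray → back edge
First back edge: gateway → auth.

gateway→auth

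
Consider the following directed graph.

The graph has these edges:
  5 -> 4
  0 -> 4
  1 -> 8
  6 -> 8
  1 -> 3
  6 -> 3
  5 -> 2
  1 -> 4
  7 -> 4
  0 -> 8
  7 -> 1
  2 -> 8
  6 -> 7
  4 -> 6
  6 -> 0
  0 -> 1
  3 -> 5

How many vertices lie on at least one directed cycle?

7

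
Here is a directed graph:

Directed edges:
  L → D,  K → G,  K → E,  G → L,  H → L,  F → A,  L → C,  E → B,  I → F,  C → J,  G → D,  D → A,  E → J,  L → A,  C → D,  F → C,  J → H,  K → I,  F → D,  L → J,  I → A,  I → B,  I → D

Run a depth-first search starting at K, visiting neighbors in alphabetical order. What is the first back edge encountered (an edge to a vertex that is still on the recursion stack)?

DFS from K (visiting neighbors in alphabetical order); mark gray on enter, black on exit:
K gray
  E gray
    B gray
    B black
    J gray
      H gray
        L gray
          A gray
          A black
          C gray
            D gray
              D→A: A black — skip
            D black
            C→J: J is gray → back edge
First back edge: C → J.

C->J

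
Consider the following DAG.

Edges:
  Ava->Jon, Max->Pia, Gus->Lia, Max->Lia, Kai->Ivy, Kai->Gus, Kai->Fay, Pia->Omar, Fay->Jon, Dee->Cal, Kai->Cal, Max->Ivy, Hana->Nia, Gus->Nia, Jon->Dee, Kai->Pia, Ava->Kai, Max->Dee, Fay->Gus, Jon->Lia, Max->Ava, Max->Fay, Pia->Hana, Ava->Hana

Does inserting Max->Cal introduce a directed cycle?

No

Adding Max→Cal creates a cycle iff Cal can already reach Max.
Explore from Cal: no path reaches Max. The graph stays acyclic.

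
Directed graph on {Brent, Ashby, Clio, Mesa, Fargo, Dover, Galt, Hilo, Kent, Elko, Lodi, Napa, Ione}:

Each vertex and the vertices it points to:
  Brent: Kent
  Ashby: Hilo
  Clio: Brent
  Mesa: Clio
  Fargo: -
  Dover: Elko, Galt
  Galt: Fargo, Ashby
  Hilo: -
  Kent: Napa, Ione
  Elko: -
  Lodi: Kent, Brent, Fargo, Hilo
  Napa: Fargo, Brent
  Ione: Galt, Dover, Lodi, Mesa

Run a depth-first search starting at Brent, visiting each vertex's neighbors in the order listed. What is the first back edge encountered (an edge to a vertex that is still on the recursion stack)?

DFS from Brent (visiting each vertex's neighbors in the order listed); mark gray on enter, black on exit:
Brent gray
  Kent gray
    Napa gray
      Fargo gray
      Fargo black
      Napa→Brent: Brent is gray → back edge
First back edge: Napa → Brent.

Napa->Brent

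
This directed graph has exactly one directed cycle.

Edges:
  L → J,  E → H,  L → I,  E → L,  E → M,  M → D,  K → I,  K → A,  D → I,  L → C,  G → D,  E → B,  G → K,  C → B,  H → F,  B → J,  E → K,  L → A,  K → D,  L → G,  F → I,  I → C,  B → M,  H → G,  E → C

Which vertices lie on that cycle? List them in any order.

B, C, D, I, M

DFS with gray/black marking from B:
B gray
  M gray
    D gray
      I gray
        C gray
          C→B: B is gray → back edge
Back edge closes the cycle B → M → D → I → C → B; its vertices are {B, C, D, I, M}.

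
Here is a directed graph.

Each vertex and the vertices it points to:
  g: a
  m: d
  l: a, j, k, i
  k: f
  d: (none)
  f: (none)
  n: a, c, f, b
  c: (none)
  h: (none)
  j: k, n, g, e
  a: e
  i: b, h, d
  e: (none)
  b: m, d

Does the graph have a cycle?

DFS with white/gray/black marking, starting from c:
c gray
c black
g gray
  a gray
    e gray
    e black
  a black
g black
m gray
  d gray
  d black
m black
l gray
  l→a: a black — skip
  j gray
    k gray
      f gray
      f black
    k black
    n gray
      n→a: a black — skip
      n→c: c black — skip
      n→f: f black — skip
      b gray
        b→m: m black — skip
        b→d: d black — skip
      b black
    n black
    j→g: g black — skip
    j→e: e black — skip
  j black
  l→k: k black — skip
  i gray
    i→b: b black — skip
    h gray
    h black
    i→d: d black — skip
  i black
l black
Every edge goes to a white or black vertex — no back edge, so the graph is acyclic.

No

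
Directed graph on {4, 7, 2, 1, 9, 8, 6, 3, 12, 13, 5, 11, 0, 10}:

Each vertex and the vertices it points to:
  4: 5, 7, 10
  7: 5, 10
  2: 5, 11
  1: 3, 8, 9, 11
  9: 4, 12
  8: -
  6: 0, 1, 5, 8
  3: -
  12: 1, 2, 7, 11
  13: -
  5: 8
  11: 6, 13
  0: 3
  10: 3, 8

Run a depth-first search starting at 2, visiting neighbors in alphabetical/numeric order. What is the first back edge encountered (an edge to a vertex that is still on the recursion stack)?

12→1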